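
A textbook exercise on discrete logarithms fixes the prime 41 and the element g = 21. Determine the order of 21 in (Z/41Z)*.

20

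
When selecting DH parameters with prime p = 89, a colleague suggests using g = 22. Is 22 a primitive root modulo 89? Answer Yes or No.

No

φ(89) = 89 − 1 = 88 = 2^3 · 11.
An element g generates (Z/89Z)^× iff g^(88/q) ≢ 1 (mod 89) for each prime q ∈ {2, 11}.
22^44 ≡ 1 (mod 89)  [q = 2: ≡ 1 ✗]
22^8 ≡ 64 (mod 89)  [q = 11: ≢ 1 ✓]
The check at q = 2 fails, so 22 generates a proper subgroup.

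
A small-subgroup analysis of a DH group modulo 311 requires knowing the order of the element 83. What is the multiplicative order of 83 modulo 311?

31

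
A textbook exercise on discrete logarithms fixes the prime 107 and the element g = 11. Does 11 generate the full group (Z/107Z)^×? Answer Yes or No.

φ(107) = 107 − 1 = 106 = 2 · 53.
It suffices to check that the order of 11 is not a proper divisor of 106: compute 11^(106/q) for q ∈ {2, 53}.
11^53 ≡ 1 (mod 107)  [q = 2: ≡ 1 ✗]
11^2 ≡ 14 (mod 107)  [q = 53: ≢ 1 ✓]
11^53 ≡ 1 shows ord(11) | 53, strictly less than φ(107); not a primitive root.

No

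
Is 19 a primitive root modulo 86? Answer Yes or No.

Yes

φ(86) = φ(2)·φ(43) = 1·42 = 42 = 2 · 3 · 7.
An element g generates (Z/86Z)^× iff g^(42/q) ≢ 1 (mod 86) for each prime q ∈ {2, 3, 7}.
19^21 ≡ 85 (mod 86)  [q = 2: ≢ 1 ✓]
19^14 ≡ 79 (mod 86)  [q = 3: ≢ 1 ✓]
19^6 ≡ 11 (mod 86)  [q = 7: ≢ 1 ✓]
Every test exponent gives a nontrivial residue, hence 19 generates the full group.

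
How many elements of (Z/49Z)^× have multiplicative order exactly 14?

6

φ(49) = φ(7^2) = 7·(7−1) = 42 = 2 · 3 · 7.
Since (Z/49Z)^× is cyclic of order 42, the number of elements of order d is φ(d) when d | 42 and 0 otherwise.
14 = 2 · 7 divides 42, and φ(14) = 6.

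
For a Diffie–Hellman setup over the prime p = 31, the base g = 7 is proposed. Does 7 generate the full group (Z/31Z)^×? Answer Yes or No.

φ(31) = 31 − 1 = 30 = 2 · 3 · 5.
7 is a primitive root mod 31 iff 7^(φ(31)/q) ≢ 1 for every prime q | φ(31), i.e. q ∈ {2, 3, 5}.
7^15 ≡ 1 (mod 31)  [q = 2: ≡ 1 ✗]
7^10 ≡ 25 (mod 31)  [q = 3: ≢ 1 ✓]
7^6 ≡ 4 (mod 31)  [q = 5: ≢ 1 ✓]
7^15 ≡ 1 shows ord(7) | 15, strictly less than φ(31); not a primitive root.

No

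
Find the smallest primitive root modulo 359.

φ(359) = 359 − 1 = 358 = 2 · 179.
Test candidates g = 2, 3, … against the prime factors q ∈ {2, 179} of φ(359): g is a generator iff g^(358/q) ≢ 1 for every such q.
g = 2: 2^179 ≡ 1 — hits 1, so not a primitive root.
g = 3: 3^179 ≡ 1 — hits 1, so not a primitive root.
g = 4: 4^179 ≡ 1 — hits 1, so not a primitive root.
g = 5: 5^179 ≡ 1 — hits 1, so not a primitive root.
g = 6: 6^179 ≡ 1 — hits 1, so not a primitive root.
g = 7: 7^179 ≡ 358; 7^2 ≡ 49 — none is 1, so 7 is a primitive root.
So 7 is the smallest generator of (Z/359Z)^×.

7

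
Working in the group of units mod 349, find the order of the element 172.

ord(172) | φ(349) = 349 − 1 = 348 = 2^2 · 3 · 29.
Divisors of 348: 1, 2, 3, 4, 6, 12, 29, 58, 87, 116, 174, 348.
Evaluate successive powers at the divisors of 348:
172^1 ≡ 172 (mod 349)
172^2 ≡ 268 (mod 349)
172^3 ≡ 28 (mod 349)
172^4 ≡ 279 (mod 349)
172^6 ≡ 86 (mod 349)
172^12 ≡ 67 (mod 349)
172^29 ≡ 325 (mod 349)
172^58 ≡ 227 (mod 349)
172^87 ≡ 136 (mod 349)
172^116 ≡ 226 (mod 349)
172^174 ≡ 348 (mod 349)
172^348 ≡ 1 (mod 349) ✓
So ord_349(172) = 348.

348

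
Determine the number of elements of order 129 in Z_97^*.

0

φ(97) = 97 − 1 = 96 = 2^5 · 3.
In a cyclic group of order 96, there are φ(d) elements of order d for each divisor d of 96, and zero for non-divisors.
Here 96 is not a multiple of 129, so there are no elements of order 129.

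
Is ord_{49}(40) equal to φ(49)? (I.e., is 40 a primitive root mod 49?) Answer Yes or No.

Yes

φ(49) = φ(7^2) = 7·(7−1) = 42 = 2 · 3 · 7.
40 is a primitive root mod 49 iff 40^(φ(49)/q) ≢ 1 for every prime q | φ(49), i.e. q ∈ {2, 3, 7}.
40^21 ≡ 48 (mod 49)  [q = 2: ≢ 1 ✓]
40^14 ≡ 18 (mod 49)  [q = 3: ≢ 1 ✓]
40^6 ≡ 36 (mod 49)  [q = 7: ≢ 1 ✓]
Every test exponent gives a nontrivial residue, hence 40 generates the full group.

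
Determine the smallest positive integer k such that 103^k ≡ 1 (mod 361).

The order of 103 must divide φ(361) = φ(19^2) = 19·(19−1) = 342 = 2 · 3^2 · 19.
Divisors of 342: 1, 2, 3, 6, 9, 18, 19, 38, 57, 114, 171, 342.
Compute 103^d (mod 361) for the divisors d until we hit 1:
103^1 ≡ 103
103^2 ≡ 140
103^3 ≡ 341
103^6 ≡ 39
103^9 ≡ 303
103^18 ≡ 115
103^19 ≡ 293
103^38 ≡ 292
103^57 ≡ 360
103^114 ≡ 1
Hence ord(103) = 114.

114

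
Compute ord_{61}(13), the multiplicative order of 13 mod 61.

ord(13) | φ(61) = 61 − 1 = 60 = 2^2 · 3 · 5.
Divisors of 60: 1, 2, 3, 4, 5, 6, 10, 12, 15, 20, 30, 60.
Check 13^d mod 61 for each divisor in increasing order:
13^1 ≡ 13
13^2 ≡ 47
13^3 ≡ 1
Hence ord(13) = 3.

3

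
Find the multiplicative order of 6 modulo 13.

12

ord(6) | φ(13) = 13 − 1 = 12 = 2^2 · 3.
Divisors of 12: 1, 2, 3, 4, 6, 12.
Test each divisor d:
6^1 ≡ 6 (mod 13)
6^2 ≡ 10 (mod 13)
6^3 ≡ 8 (mod 13)
6^4 ≡ 9 (mod 13)
6^6 ≡ 12 (mod 13)
6^12 ≡ 1 (mod 13) ✓
Hence ord(6) = 12.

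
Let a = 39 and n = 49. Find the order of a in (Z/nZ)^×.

The order of 39 must divide φ(49) = φ(7^2) = 7·(7−1) = 42 = 2 · 3 · 7.
Divisors of 42: 1, 2, 3, 6, 7, 14, 21, 42.
Check 39^d mod 49 for each divisor in increasing order:
39^1 ≡ 39 (mod 49)
39^2 ≡ 2 (mod 49)
39^3 ≡ 29 (mod 49)
39^6 ≡ 8 (mod 49)
39^7 ≡ 18 (mod 49)
39^14 ≡ 30 (mod 49)
39^21 ≡ 1 (mod 49) ✓
So ord_49(39) = 21.

21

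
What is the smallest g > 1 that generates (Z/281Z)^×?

3

φ(281) = 281 − 1 = 280 = 2^3 · 5 · 7.
g is a primitive root iff g^(280/q) ≢ 1 (mod 281) for each prime q ∈ {2, 5, 7}.
g = 2: 2^140 ≡ 1 — hits 1, so not a primitive root.
g = 3: 3^140 ≡ 280; 3^56 ≡ 86; 3^40 ≡ 249 — none is 1, so 3 is a primitive root.
Hence the least primitive root of 281 is 3.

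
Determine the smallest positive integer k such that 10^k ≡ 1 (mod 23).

ord(10) | φ(23) = 23 − 1 = 22 = 2 · 11.
Divisors of 22: 1, 2, 11, 22.
Test each divisor d:
10^1 ≡ 10 (mod 23)
10^2 ≡ 8 (mod 23)
10^11 ≡ 22 (mod 23)
10^22 ≡ 1 (mod 23) ✓
Therefore the multiplicative order of 10 modulo 23 is 22.

22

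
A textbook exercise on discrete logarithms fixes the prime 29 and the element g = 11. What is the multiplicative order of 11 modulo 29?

28

Since 11 ∈ (Z/29Z)^×, its order divides φ(29) = 29 − 1 = 28 = 2^2 · 7.
Divisors of 28: 1, 2, 4, 7, 14, 28.
Compute 11^d (mod 29) for the divisors d until we hit 1:
11^1 ≡ 11 (mod 29)
11^2 ≡ 5 (mod 29)
11^4 ≡ 25 (mod 29)
11^7 ≡ 12 (mod 29)
11^14 ≡ 28 (mod 29)
11^28 ≡ 1 (mod 29) ✓
Hence ord(11) = 28.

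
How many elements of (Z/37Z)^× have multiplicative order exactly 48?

0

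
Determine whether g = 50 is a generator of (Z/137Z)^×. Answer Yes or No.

No

φ(137) = 137 − 1 = 136 = 2^3 · 17.
An element g generates (Z/137Z)^× iff g^(136/q) ≢ 1 (mod 137) for each prime q ∈ {2, 17}.
50^68 ≡ 1 (mod 137)  [q = 2: ≡ 1 ✗]
50^8 ≡ 38 (mod 137)  [q = 17: ≢ 1 ✓]
50^68 ≡ 1 shows ord(50) | 68, strictly less than φ(137); not a primitive root.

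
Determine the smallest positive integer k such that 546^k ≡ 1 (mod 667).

154

The order of 546 must divide φ(667) = φ(23·29) = (23−1)·(29−1) = 22·28 = 616 = 2^3 · 7 · 11.
Divisors of 616: 1, 2, 4, 7, 8, 11, 14, 22, 28, 44, 56, 77, 88, 154, 308, 616.
Compute 546^d (mod 667) for the divisors d until we hit 1:
546^1 ≡ 546
546^2 ≡ 634
546^4 ≡ 422
546^7 ≡ 204
546^8 ≡ 662
546^11 ≡ 45
546^14 ≡ 262
546^22 ≡ 24
546^28 ≡ 610
546^44 ≡ 576
546^56 ≡ 581
546^77 ≡ 436
546^88 ≡ 277
546^154 ≡ 1
Hence ord(546) = 154.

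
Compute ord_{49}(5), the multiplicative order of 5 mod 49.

42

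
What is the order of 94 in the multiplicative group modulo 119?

24

Since 94 ∈ (Z/119Z)^×, its order divides φ(119) = φ(7·17) = (7−1)·(17−1) = 6·16 = 96 = 2^5 · 3.
Divisors of 96: 1, 2, 3, 4, 6, 8, 12, 16, 24, 32, 48, 96.
Evaluate successive powers at the divisors of 96:
94^1 ≡ 94
94^2 ≡ 30
94^3 ≡ 83
94^4 ≡ 67
94^6 ≡ 106
94^8 ≡ 86
94^12 ≡ 50
94^16 ≡ 18
94^24 ≡ 1
Hence ord(94) = 24.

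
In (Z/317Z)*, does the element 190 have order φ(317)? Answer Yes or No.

Yes

φ(317) = 317 − 1 = 316 = 2^2 · 79.
An element g generates (Z/317Z)^× iff g^(316/q) ≢ 1 (mod 317) for each prime q ∈ {2, 79}.
190^158 ≡ 316 (mod 317)  [q = 2: ≢ 1 ✓]
190^4 ≡ 176 (mod 317)  [q = 79: ≢ 1 ✓]
None equal 1, so ord_317(190) = 316: 190 is a primitive root.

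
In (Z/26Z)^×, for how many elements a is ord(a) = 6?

2

φ(26) = φ(2)·φ(13) = 1·12 = 12 = 2^2 · 3.
(Z/26Z)^× is cyclic (|G| = 12); a cyclic group of order m has exactly φ(d) elements of each order d | m, and none otherwise.
6 = 2 · 3 divides 12, and φ(6) = 2.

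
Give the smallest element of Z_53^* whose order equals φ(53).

2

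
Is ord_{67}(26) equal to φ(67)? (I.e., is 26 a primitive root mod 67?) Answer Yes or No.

φ(67) = 67 − 1 = 66 = 2 · 3 · 11.
It suffices to check that the order of 26 is not a proper divisor of 66: compute 26^(66/q) for q ∈ {2, 3, 11}.
26^33 ≡ 1 (mod 67)  [q = 2: ≡ 1 ✗]
26^22 ≡ 29 (mod 67)  [q = 3: ≢ 1 ✓]
26^6 ≡ 15 (mod 67)  [q = 11: ≢ 1 ✓]
26^33 ≡ 1 shows ord(26) | 33, strictly less than φ(67); not a primitive root.

No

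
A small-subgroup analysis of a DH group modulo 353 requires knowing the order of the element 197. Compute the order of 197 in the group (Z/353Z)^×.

The order of 197 must divide φ(353) = 353 − 1 = 352 = 2^5 · 11.
Divisors of 352: 1, 2, 4, 8, 11, 16, 22, 32, 44, 88, 176, 352.
Check 197^d mod 353 for each divisor in increasing order:
197^1 ≡ 197 (mod 353)
197^2 ≡ 332 (mod 353)
197^4 ≡ 88 (mod 353)
197^8 ≡ 331 (mod 353)
197^11 ≡ 293 (mod 353)
197^16 ≡ 131 (mod 353)
197^22 ≡ 70 (mod 353)
197^32 ≡ 217 (mod 353)
197^44 ≡ 311 (mod 353)
197^88 ≡ 352 (mod 353)
197^176 ≡ 1 (mod 353) ✓
Hence ord(197) = 176.

176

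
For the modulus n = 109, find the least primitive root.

6

φ(109) = 109 − 1 = 108 = 2^2 · 3^3.
g is a primitive root iff g^(108/q) ≢ 1 (mod 109) for each prime q ∈ {2, 3}.
g = 2: 2^54 ≡ 108; 2^36 ≡ 1 — hits 1, so not a primitive root.
g = 3: 3^54 ≡ 1 — hits 1, so not a primitive root.
g = 4: 4^54 ≡ 1 — hits 1, so not a primitive root.
g = 5: 5^54 ≡ 1 — hits 1, so not a primitive root.
g = 6: 6^54 ≡ 108; 6^36 ≡ 63 — none is 1, so 6 is a primitive root.
Hence the least primitive root of 109 is 6.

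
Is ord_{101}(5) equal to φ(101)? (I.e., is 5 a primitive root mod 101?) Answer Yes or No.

φ(101) = 101 − 1 = 100 = 2^2 · 5^2.
An element g generates (Z/101Z)^× iff g^(100/q) ≢ 1 (mod 101) for each prime q ∈ {2, 5}.
5^50 ≡ 1 (mod 101)  [q = 2: ≡ 1 ✗]
5^20 ≡ 84 (mod 101)  [q = 5: ≢ 1 ✓]
5^50 ≡ 1 shows ord(5) | 50, strictly less than φ(101); not a primitive root.

No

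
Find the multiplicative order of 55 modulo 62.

The order of 55 must divide φ(62) = φ(2)·φ(31) = 1·30 = 30 = 2 · 3 · 5.
Divisors of 30: 1, 2, 3, 5, 6, 10, 15, 30.
Compute 55^d (mod 62) for the divisors d until we hit 1:
55^1 ≡ 55
55^2 ≡ 49
55^3 ≡ 29
55^5 ≡ 57
55^6 ≡ 35
55^10 ≡ 25
55^15 ≡ 61
55^30 ≡ 1
Therefore the multiplicative order of 55 modulo 62 is 30.

30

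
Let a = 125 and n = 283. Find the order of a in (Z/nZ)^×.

By Lagrange's theorem, ord_283(125) divides φ(283) = 283 − 1 = 282 = 2 · 3 · 47.
Divisors of 282: 1, 2, 3, 6, 47, 94, 141, 282.
Evaluate successive powers at the divisors of 282:
125^1 ≡ 125 (mod 283)
125^2 ≡ 60 (mod 283)
125^3 ≡ 142 (mod 283)
125^6 ≡ 71 (mod 283)
125^47 ≡ 282 (mod 283)
125^94 ≡ 1 (mod 283) ✓
Therefore the multiplicative order of 125 modulo 283 is 94.

94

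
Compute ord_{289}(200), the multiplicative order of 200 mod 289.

68

Since 200 ∈ (Z/289Z)^×, its order divides φ(289) = φ(17^2) = 17·(17−1) = 272 = 2^4 · 17.
Divisors of 272: 1, 2, 4, 8, 16, 17, 34, 68, 136, 272.
Check 200^d mod 289 for each divisor in increasing order:
200^1 ≡ 200 (mod 289)
200^2 ≡ 118 (mod 289)
200^4 ≡ 52 (mod 289)
200^8 ≡ 103 (mod 289)
200^16 ≡ 205 (mod 289)
200^17 ≡ 251 (mod 289)
200^34 ≡ 288 (mod 289)
200^68 ≡ 1 (mod 289) ✓
So ord_289(200) = 68.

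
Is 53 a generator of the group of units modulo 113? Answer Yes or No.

No

φ(113) = 113 − 1 = 112 = 2^4 · 7.
An element g generates (Z/113Z)^× iff g^(112/q) ≢ 1 (mod 113) for each prime q ∈ {2, 7}.
53^56 ≡ 1 (mod 113)  [q = 2: ≡ 1 ✗]
53^16 ≡ 16 (mod 113)  [q = 7: ≢ 1 ✓]
The check at q = 2 fails, so 53 generates a proper subgroup.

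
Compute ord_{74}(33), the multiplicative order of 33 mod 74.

9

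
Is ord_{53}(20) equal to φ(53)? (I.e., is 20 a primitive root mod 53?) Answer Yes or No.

Yes

φ(53) = 53 − 1 = 52 = 2^2 · 13.
Test 20^(52/q) mod 53 for each prime factor q of 52:
20^26 ≡ 52 (mod 53)  [q = 2: ≢ 1 ✓]
20^4 ≡ 46 (mod 53)  [q = 13: ≢ 1 ✓]
None equal 1, so ord_53(20) = 52: 20 is a primitive root.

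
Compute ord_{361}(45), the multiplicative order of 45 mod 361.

57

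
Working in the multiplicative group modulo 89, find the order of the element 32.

11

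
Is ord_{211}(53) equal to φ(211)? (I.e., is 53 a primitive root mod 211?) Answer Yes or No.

No

φ(211) = 211 − 1 = 210 = 2 · 3 · 5 · 7.
53 is a primitive root mod 211 iff 53^(φ(211)/q) ≢ 1 for every prime q | φ(211), i.e. q ∈ {2, 3, 5, 7}.
53^105 ≡ 1 (mod 211)  [q = 2: ≡ 1 ✗]
53^70 ≡ 196 (mod 211)  [q = 3: ≢ 1 ✓]
53^42 ≡ 188 (mod 211)  [q = 5: ≢ 1 ✓]
53^30 ≡ 199 (mod 211)  [q = 7: ≢ 1 ✓]
Since 53^105 ≡ 1, the order of 53 divides 105 < 210, so 53 is not a primitive root.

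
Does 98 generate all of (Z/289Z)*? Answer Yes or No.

No

φ(289) = φ(17^2) = 17·(17−1) = 272 = 2^4 · 17.
It suffices to check that the order of 98 is not a proper divisor of 272: compute 98^(272/q) for q ∈ {2, 17}.
98^136 ≡ 1 (mod 289)  [q = 2: ≡ 1 ✗]
98^16 ≡ 35 (mod 289)  [q = 17: ≢ 1 ✓]
98^136 ≡ 1 shows ord(98) | 136, strictly less than φ(289); not a primitive root.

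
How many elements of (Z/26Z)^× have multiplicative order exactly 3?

2

φ(26) = φ(2)·φ(13) = 1·12 = 12 = 2^2 · 3.
In a cyclic group of order 12, there are φ(d) elements of order d for each divisor d of 12, and zero for non-divisors.
3 | 12, and φ(3) = 3 − 1 = 2.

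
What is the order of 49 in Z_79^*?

ord(49) | φ(79) = 79 − 1 = 78 = 2 · 3 · 13.
Divisors of 78: 1, 2, 3, 6, 13, 26, 39, 78.
Check 49^d mod 79 for each divisor in increasing order:
49^1 ≡ 49
49^2 ≡ 31
49^3 ≡ 18
49^6 ≡ 8
49^13 ≡ 55
49^26 ≡ 23
49^39 ≡ 1
Hence ord(49) = 39.

39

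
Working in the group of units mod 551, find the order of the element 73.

ord(73) | φ(551) = φ(19·29) = (19−1)·(29−1) = 18·28 = 504 = 2^3 · 3^2 · 7.
Divisors of 504: 1, 2, 3, 4, 6, 7, 8, 9, 12, 14, 18, 21, 24, 28, 36, 42, 56, 63, 72, 84, 126, 168, 252, 504.
Compute 73^d (mod 551) for the divisors d until we hit 1:
73^1 ≡ 73 (mod 551)
73^2 ≡ 370 (mod 551)
73^3 ≡ 11 (mod 551)
73^4 ≡ 252 (mod 551)
73^6 ≡ 121 (mod 551)
73^7 ≡ 17 (mod 551)
73^8 ≡ 139 (mod 551)
73^9 ≡ 229 (mod 551)
73^12 ≡ 315 (mod 551)
73^14 ≡ 289 (mod 551)
73^18 ≡ 96 (mod 551)
73^21 ≡ 505 (mod 551)
73^24 ≡ 45 (mod 551)
73^28 ≡ 320 (mod 551)
73^36 ≡ 400 (mod 551)
73^42 ≡ 463 (mod 551)
73^56 ≡ 465 (mod 551)
73^63 ≡ 191 (mod 551)
73^72 ≡ 210 (mod 551)
73^84 ≡ 30 (mod 551)
73^126 ≡ 115 (mod 551)
73^168 ≡ 349 (mod 551)
73^252 ≡ 1 (mod 551) ✓
Therefore the multiplicative order of 73 modulo 551 is 252.

252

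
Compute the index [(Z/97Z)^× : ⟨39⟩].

1

By Lagrange's theorem, ord_97(39) divides φ(97) = 97 − 1 = 96 = 2^5 · 3.
Divisors of 96: 1, 2, 3, 4, 6, 8, 12, 16, 24, 32, 48, 96.
Check 39^d mod 97 for each divisor in increasing order:
39^1 ≡ 39 (mod 97)
39^2 ≡ 66 (mod 97)
39^3 ≡ 52 (mod 97)
39^4 ≡ 88 (mod 97)
39^6 ≡ 85 (mod 97)
39^8 ≡ 81 (mod 97)
39^12 ≡ 47 (mod 97)
39^16 ≡ 62 (mod 97)
39^24 ≡ 75 (mod 97)
39^32 ≡ 61 (mod 97)
39^48 ≡ 96 (mod 97)
39^96 ≡ 1 (mod 97) ✓
So ord_97(39) = 96, hence |⟨39⟩| = 96.
[(Z/97Z)^× : ⟨39⟩] = 96/96 = 1.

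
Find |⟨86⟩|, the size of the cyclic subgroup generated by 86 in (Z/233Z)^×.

232

Since 86 ∈ (Z/233Z)^×, its order divides φ(233) = 233 − 1 = 232 = 2^3 · 29.
Divisors of 232: 1, 2, 4, 8, 29, 58, 116, 232.
Compute 86^d (mod 233) for the divisors d until we hit 1:
86^1 ≡ 86 (mod 233)
86^2 ≡ 173 (mod 233)
86^4 ≡ 105 (mod 233)
86^8 ≡ 74 (mod 233)
86^29 ≡ 221 (mod 233)
86^58 ≡ 144 (mod 233)
86^116 ≡ 232 (mod 233)
86^232 ≡ 1 (mod 233) ✓
The smallest such exponent is 232, so the order of 86 is 232.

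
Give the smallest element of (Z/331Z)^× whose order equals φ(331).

3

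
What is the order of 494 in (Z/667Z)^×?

22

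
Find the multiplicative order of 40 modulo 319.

ord(40) | φ(319) = φ(11·29) = (11−1)·(29−1) = 10·28 = 280 = 2^3 · 5 · 7.
Divisors of 280: 1, 2, 4, 5, 7, 8, 10, 14, 20, 28, 35, 40, 56, 70, 140, 280.
Check 40^d mod 319 for each divisor in increasing order:
40^1 ≡ 40
40^2 ≡ 5
40^4 ≡ 25
40^5 ≡ 43
40^7 ≡ 215
40^8 ≡ 306
40^10 ≡ 254
40^14 ≡ 289
40^20 ≡ 78
40^28 ≡ 262
40^35 ≡ 186
40^40 ≡ 23
40^56 ≡ 59
40^70 ≡ 144
40^140 ≡ 1
The smallest such exponent is 140, so the order of 40 is 140.

140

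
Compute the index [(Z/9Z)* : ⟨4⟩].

2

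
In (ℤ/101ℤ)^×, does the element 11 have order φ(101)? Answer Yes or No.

φ(101) = 101 − 1 = 100 = 2^2 · 5^2.
An element g generates (Z/101Z)^× iff g^(100/q) ≢ 1 (mod 101) for each prime q ∈ {2, 5}.
11^50 ≡ 100 (mod 101)  [q = 2: ≢ 1 ✓]
11^20 ≡ 87 (mod 101)  [q = 5: ≢ 1 ✓]
Every test exponent gives a nontrivial residue, hence 11 generates the full group.

Yes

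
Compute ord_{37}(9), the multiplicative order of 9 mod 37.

9

ord(9) | φ(37) = 37 − 1 = 36 = 2^2 · 3^2.
Divisors of 36: 1, 2, 3, 4, 6, 9, 12, 18, 36.
Compute 9^d (mod 37) for the divisors d until we hit 1:
9^1 ≡ 9
9^2 ≡ 7
9^3 ≡ 26
9^4 ≡ 12
9^6 ≡ 10
9^9 ≡ 1
Hence ord(9) = 9.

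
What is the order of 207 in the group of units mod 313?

The order of 207 must divide φ(313) = 313 − 1 = 312 = 2^3 · 3 · 13.
Divisors of 312: 1, 2, 3, 4, 6, 8, 12, 13, 24, 26, 39, 52, 78, 104, 156, 312.
Test each divisor d:
207^1 ≡ 207 (mod 313)
207^2 ≡ 281 (mod 313)
207^3 ≡ 262 (mod 313)
207^4 ≡ 85 (mod 313)
207^6 ≡ 97 (mod 313)
207^8 ≡ 26 (mod 313)
207^12 ≡ 19 (mod 313)
207^13 ≡ 177 (mod 313)
207^24 ≡ 48 (mod 313)
207^26 ≡ 29 (mod 313)
207^39 ≡ 125 (mod 313)
207^52 ≡ 215 (mod 313)
207^78 ≡ 288 (mod 313)
207^104 ≡ 214 (mod 313)
207^156 ≡ 312 (mod 313)
207^312 ≡ 1 (mod 313) ✓
Hence ord(207) = 312.

312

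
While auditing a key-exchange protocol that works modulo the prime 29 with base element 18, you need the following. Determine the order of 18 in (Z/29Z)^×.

ord(18) | φ(29) = 29 − 1 = 28 = 2^2 · 7.
Divisors of 28: 1, 2, 4, 7, 14, 28.
Evaluate successive powers at the divisors of 28:
18^1 ≡ 18 (mod 29)
18^2 ≡ 5 (mod 29)
18^4 ≡ 25 (mod 29)
18^7 ≡ 17 (mod 29)
18^14 ≡ 28 (mod 29)
18^28 ≡ 1 (mod 29) ✓
Hence ord(18) = 28.

28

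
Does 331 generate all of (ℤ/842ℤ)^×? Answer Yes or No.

φ(842) = φ(2)·φ(421) = 1·420 = 420 = 2^2 · 3 · 5 · 7.
An element g generates (Z/842Z)^× iff g^(420/q) ≢ 1 (mod 842) for each prime q ∈ {2, 3, 5, 7}.
331^210 ≡ 841 (mod 842)  [q = 2: ≢ 1 ✓]
331^140 ≡ 821 (mod 842)  [q = 3: ≢ 1 ✓]
331^84 ≡ 377 (mod 842)  [q = 5: ≢ 1 ✓]
331^60 ≡ 75 (mod 842)  [q = 7: ≢ 1 ✓]
All checks pass, so 331 has order 420 and is a primitive root modulo 842.

Yes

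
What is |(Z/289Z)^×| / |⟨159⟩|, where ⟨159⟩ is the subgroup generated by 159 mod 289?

1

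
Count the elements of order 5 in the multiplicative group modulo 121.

4

φ(121) = φ(11^2) = 11·(11−1) = 110 = 2 · 5 · 11.
Since (Z/121Z)^× is cyclic of order 110, the number of elements of order d is φ(d) when d | 110 and 0 otherwise.
5 | 110, and φ(5) = 5 − 1 = 4.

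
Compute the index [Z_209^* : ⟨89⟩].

10

ord(89) | φ(209) = φ(11·19) = (11−1)·(19−1) = 10·18 = 180 = 2^2 · 3^2 · 5.
Divisors of 180: 1, 2, 3, 4, 5, 6, 9, 10, 12, 15, 18, 20, 30, 36, 45, 60, 90, 180.
Evaluate successive powers at the divisors of 180:
89^1 ≡ 89
89^2 ≡ 188
89^3 ≡ 12
89^4 ≡ 23
89^5 ≡ 166
89^6 ≡ 144
89^9 ≡ 56
89^10 ≡ 177
89^12 ≡ 45
89^15 ≡ 122
89^18 ≡ 1
So ord_209(89) = 18, hence |⟨89⟩| = 18.
Index = |(Z/209Z)^×| / |⟨89⟩| = 180 / 18 = 10.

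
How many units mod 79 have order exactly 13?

12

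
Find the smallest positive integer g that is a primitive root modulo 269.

φ(269) = 269 − 1 = 268 = 2^2 · 67.
g is a primitive root iff g^(268/q) ≢ 1 (mod 269) for each prime q ∈ {2, 67}.
g = 2: 2^134 ≡ 268; 2^4 ≡ 16 — none is 1, so 2 is a primitive root.
The smallest primitive root modulo 269 is 2.

2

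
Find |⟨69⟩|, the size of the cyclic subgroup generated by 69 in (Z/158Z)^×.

26

By Lagrange's theorem, ord_158(69) divides φ(158) = φ(2)·φ(79) = 1·78 = 78 = 2 · 3 · 13.
Divisors of 78: 1, 2, 3, 6, 13, 26, 39, 78.
Test each divisor d:
69^1 ≡ 69
69^2 ≡ 21
69^3 ≡ 27
69^6 ≡ 97
69^13 ≡ 157
69^26 ≡ 1
Hence ord(69) = 26.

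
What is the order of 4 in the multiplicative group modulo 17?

The order of 4 must divide φ(17) = 17 − 1 = 16 = 2^4.
Divisors of 16: 1, 2, 4, 8, 16.
Test each divisor d:
4^1 ≡ 4 (mod 17)
4^2 ≡ 16 (mod 17)
4^4 ≡ 1 (mod 17) ✓
The smallest such exponent is 4, so the order of 4 is 4.

4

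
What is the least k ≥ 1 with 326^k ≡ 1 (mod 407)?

Since 326 ∈ (Z/407Z)^×, its order divides φ(407) = φ(11·37) = (11−1)·(37−1) = 10·36 = 360 = 2^3 · 3^2 · 5.
Divisors of 360: 1, 2, 3, 4, 5, 6, 8, 9, 10, 12, 15, 18, 20, 24, 30, 36, 40, 45, 60, 72, 90, 120, 180, 360.
Compute 326^d (mod 407) for the divisors d until we hit 1:
326^1 ≡ 326
326^2 ≡ 49
326^3 ≡ 101
326^4 ≡ 366
326^5 ≡ 65
326^6 ≡ 26
326^8 ≡ 53
326^9 ≡ 184
326^10 ≡ 155
326^12 ≡ 269
326^15 ≡ 307
326^18 ≡ 75
326^20 ≡ 12
326^24 ≡ 322
326^30 ≡ 232
326^36 ≡ 334
326^40 ≡ 144
326^45 ≡ 406
326^60 ≡ 100
326^72 ≡ 38
326^90 ≡ 1
The smallest such exponent is 90, so the order of 326 is 90.

90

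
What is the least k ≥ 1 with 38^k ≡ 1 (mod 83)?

41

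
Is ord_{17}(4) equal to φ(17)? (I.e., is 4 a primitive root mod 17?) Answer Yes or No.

φ(17) = 17 − 1 = 16 = 2^4.
4 is a primitive root mod 17 iff 4^(φ(17)/q) ≢ 1 for every prime q | φ(17), i.e. q ∈ {2}.
4^8 ≡ 1 (mod 17)  [q = 2: ≡ 1 ✗]
Since 4^8 ≡ 1, the order of 4 divides 8 < 16, so 4 is not a primitive root.

No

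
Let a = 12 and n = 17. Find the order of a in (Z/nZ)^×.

16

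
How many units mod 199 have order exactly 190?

0

φ(199) = 199 − 1 = 198 = 2 · 3^2 · 11.
Since (Z/199Z)^× is cyclic of order 198, the number of elements of order d is φ(d) when d | 198 and 0 otherwise.
Here 198 is not a multiple of 190, so there are no elements of order 190.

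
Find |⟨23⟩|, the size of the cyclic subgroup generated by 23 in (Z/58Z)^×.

ord(23) | φ(58) = φ(2)·φ(29) = 1·28 = 28 = 2^2 · 7.
Divisors of 28: 1, 2, 4, 7, 14, 28.
Evaluate successive powers at the divisors of 28:
23^1 ≡ 23
23^2 ≡ 7
23^4 ≡ 49
23^7 ≡ 1
Hence ord(23) = 7.

7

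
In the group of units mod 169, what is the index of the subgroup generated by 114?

ord(114) | φ(169) = φ(13^2) = 13·(13−1) = 156 = 2^2 · 3 · 13.
Divisors of 156: 1, 2, 3, 4, 6, 12, 13, 26, 39, 52, 78, 156.
Compute 114^d (mod 169) for the divisors d until we hit 1:
114^1 ≡ 114 (mod 169)
114^2 ≡ 152 (mod 169)
114^3 ≡ 90 (mod 169)
114^4 ≡ 120 (mod 169)
114^6 ≡ 157 (mod 169)
114^12 ≡ 144 (mod 169)
114^13 ≡ 23 (mod 169)
114^26 ≡ 22 (mod 169)
114^39 ≡ 168 (mod 169)
114^52 ≡ 146 (mod 169)
114^78 ≡ 1 (mod 169) ✓
Thus |⟨114⟩| = ord(114) = 78.
[(Z/169Z)^× : ⟨114⟩] = 156/78 = 2.

2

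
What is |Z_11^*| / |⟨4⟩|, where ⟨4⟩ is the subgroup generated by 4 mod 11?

Since 4 ∈ (Z/11Z)^×, its order divides φ(11) = 11 − 1 = 10 = 2 · 5.
Divisors of 10: 1, 2, 5, 10.
Evaluate successive powers at the divisors of 10:
4^1 ≡ 4 (mod 11)
4^2 ≡ 5 (mod 11)
4^5 ≡ 1 (mod 11) ✓
Thus |⟨4⟩| = ord(4) = 5.
[(Z/11Z)^× : ⟨4⟩] = 10/5 = 2.

2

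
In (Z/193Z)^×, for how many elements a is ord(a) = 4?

φ(193) = 193 − 1 = 192 = 2^6 · 3.
(Z/193Z)^× is cyclic (|G| = 192); a cyclic group of order m has exactly φ(d) elements of each order d | m, and none otherwise.
4 = 2^2 divides 192, and φ(4) = 2.

2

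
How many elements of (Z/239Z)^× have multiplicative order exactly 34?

16

φ(239) = 239 − 1 = 238 = 2 · 7 · 17.
(Z/239Z)^× is cyclic (|G| = 238); a cyclic group of order m has exactly φ(d) elements of each order d | m, and none otherwise.
34 = 2 · 17 divides 238, and φ(34) = 16.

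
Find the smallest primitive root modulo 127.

φ(127) = 127 − 1 = 126 = 2 · 3^2 · 7.
g is a primitive root iff g^(126/q) ≢ 1 (mod 127) for each prime q ∈ {2, 3, 7}.
g = 2: 2^63 ≡ 1 — hits 1, so not a primitive root.
g = 3: 3^63 ≡ 126; 3^42 ≡ 107; 3^18 ≡ 4 — none is 1, so 3 is a primitive root.
So 3 is the smallest generator of (Z/127Z)^×.

3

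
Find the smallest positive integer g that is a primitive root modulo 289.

3

φ(289) = φ(17^2) = 17·(17−1) = 272 = 2^4 · 17.
Test candidates g = 2, 3, … against the prime factors q ∈ {2, 17} of φ(289): g is a generator iff g^(272/q) ≢ 1 for every such q.
g = 2: 2^136 ≡ 1 — hits 1, so not a primitive root.
g = 3: 3^136 ≡ 288; 3^16 ≡ 171 — none is 1, so 3 is a primitive root.
The smallest primitive root modulo 289 is 3.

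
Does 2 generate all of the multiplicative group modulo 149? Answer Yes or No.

φ(149) = 149 − 1 = 148 = 2^2 · 37.
2 is a primitive root mod 149 iff 2^(φ(149)/q) ≢ 1 for every prime q | φ(149), i.e. q ∈ {2, 37}.
2^74 ≡ 148 (mod 149)  [q = 2: ≢ 1 ✓]
2^4 ≡ 16 (mod 149)  [q = 37: ≢ 1 ✓]
All checks pass, so 2 has order 148 and is a primitive root modulo 149.

Yes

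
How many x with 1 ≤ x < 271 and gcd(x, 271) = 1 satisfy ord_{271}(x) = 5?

4

φ(271) = 271 − 1 = 270 = 2 · 3^3 · 5.
In a cyclic group of order 270, there are φ(d) elements of order d for each divisor d of 270, and zero for non-divisors.
5 | 270, and φ(5) = 5 − 1 = 4.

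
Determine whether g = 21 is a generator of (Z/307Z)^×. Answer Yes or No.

Yes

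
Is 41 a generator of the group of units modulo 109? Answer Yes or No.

No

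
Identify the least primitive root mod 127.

3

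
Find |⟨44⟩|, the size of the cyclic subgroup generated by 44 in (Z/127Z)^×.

The order of 44 must divide φ(127) = 127 − 1 = 126 = 2 · 3^2 · 7.
Divisors of 126: 1, 2, 3, 6, 7, 9, 14, 18, 21, 42, 63, 126.
Test each divisor d:
44^1 ≡ 44 (mod 127)
44^2 ≡ 31 (mod 127)
44^3 ≡ 94 (mod 127)
44^6 ≡ 73 (mod 127)
44^7 ≡ 37 (mod 127)
44^9 ≡ 4 (mod 127)
44^14 ≡ 99 (mod 127)
44^18 ≡ 16 (mod 127)
44^21 ≡ 107 (mod 127)
44^42 ≡ 19 (mod 127)
44^63 ≡ 1 (mod 127) ✓
The smallest such exponent is 63, so the order of 44 is 63.

63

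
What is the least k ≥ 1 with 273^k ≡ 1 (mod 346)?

43

Since 273 ∈ (Z/346Z)^×, its order divides φ(346) = φ(2)·φ(173) = 1·172 = 172 = 2^2 · 43.
Divisors of 172: 1, 2, 4, 43, 86, 172.
Test each divisor d:
273^1 ≡ 273
273^2 ≡ 139
273^4 ≡ 291
273^43 ≡ 1
The smallest such exponent is 43, so the order of 273 is 43.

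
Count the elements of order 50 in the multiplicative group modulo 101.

20

φ(101) = 101 − 1 = 100 = 2^2 · 5^2.
(Z/101Z)^× is cyclic (|G| = 100); a cyclic group of order m has exactly φ(d) elements of each order d | m, and none otherwise.
50 = 2 · 5^2 divides 100, and φ(50) = 20.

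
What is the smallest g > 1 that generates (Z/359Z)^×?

7

φ(359) = 359 − 1 = 358 = 2 · 179.
g is a primitive root iff g^(358/q) ≢ 1 (mod 359) for each prime q ∈ {2, 179}.
g = 2: 2^179 ≡ 1 — hits 1, so not a primitive root.
g = 3: 3^179 ≡ 1 — hits 1, so not a primitive root.
g = 4: 4^179 ≡ 1 — hits 1, so not a primitive root.
g = 5: 5^179 ≡ 1 — hits 1, so not a primitive root.
g = 6: 6^179 ≡ 1 — hits 1, so not a primitive root.
g = 7: 7^179 ≡ 358; 7^2 ≡ 49 — none is 1, so 7 is a primitive root.
Hence the least primitive root of 359 is 7.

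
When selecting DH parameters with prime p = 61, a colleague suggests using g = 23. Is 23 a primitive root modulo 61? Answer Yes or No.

φ(61) = 61 − 1 = 60 = 2^2 · 3 · 5.
Test 23^(60/q) mod 61 for each prime factor q of 60:
23^30 ≡ 60 (mod 61)  [q = 2: ≢ 1 ✓]
23^20 ≡ 1 (mod 61)  [q = 3: ≡ 1 ✗]
23^12 ≡ 20 (mod 61)  [q = 5: ≢ 1 ✓]
The check at q = 3 fails, so 23 generates a proper subgroup.

No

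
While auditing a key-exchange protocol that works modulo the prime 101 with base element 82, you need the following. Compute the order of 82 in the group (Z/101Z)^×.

50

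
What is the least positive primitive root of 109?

φ(109) = 109 − 1 = 108 = 2^2 · 3^3.
Test candidates g = 2, 3, … against the prime factors q ∈ {2, 3} of φ(109): g is a generator iff g^(108/q) ≢ 1 for every such q.
g = 2: 2^54 ≡ 108; 2^36 ≡ 1 — hits 1, so not a primitive root.
g = 3: 3^54 ≡ 1 — hits 1, so not a primitive root.
g = 4: 4^54 ≡ 1 — hits 1, so not a primitive root.
g = 5: 5^54 ≡ 1 — hits 1, so not a primitive root.
g = 6: 6^54 ≡ 108; 6^36 ≡ 63 — none is 1, so 6 is a primitive root.
Hence the least primitive root of 109 is 6.

6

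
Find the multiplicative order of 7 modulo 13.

12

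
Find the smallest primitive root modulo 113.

φ(113) = 113 − 1 = 112 = 2^4 · 7.
Test candidates g = 2, 3, … against the prime factors q ∈ {2, 7} of φ(113): g is a generator iff g^(112/q) ≢ 1 for every such q.
g = 2: 2^56 ≡ 1 — hits 1, so not a primitive root.
g = 3: 3^56 ≡ 112; 3^16 ≡ 49 — none is 1, so 3 is a primitive root.
So 3 is the smallest generator of (Z/113Z)^×.

3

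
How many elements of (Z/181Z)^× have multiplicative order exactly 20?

8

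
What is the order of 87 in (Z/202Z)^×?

5

ord(87) | φ(202) = φ(2)·φ(101) = 1·100 = 100 = 2^2 · 5^2.
Divisors of 100: 1, 2, 4, 5, 10, 20, 25, 50, 100.
Check 87^d mod 202 for each divisor in increasing order:
87^1 ≡ 87
87^2 ≡ 95
87^4 ≡ 137
87^5 ≡ 1
Therefore the multiplicative order of 87 modulo 202 is 5.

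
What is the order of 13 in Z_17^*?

4

Since 13 ∈ (Z/17Z)^×, its order divides φ(17) = 17 − 1 = 16 = 2^4.
Divisors of 16: 1, 2, 4, 8, 16.
Evaluate successive powers at the divisors of 16:
13^1 ≡ 13
13^2 ≡ 16
13^4 ≡ 1
The smallest such exponent is 4, so the order of 13 is 4.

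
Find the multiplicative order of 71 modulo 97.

96

ord(71) | φ(97) = 97 − 1 = 96 = 2^5 · 3.
Divisors of 96: 1, 2, 3, 4, 6, 8, 12, 16, 24, 32, 48, 96.
Compute 71^d (mod 97) for the divisors d until we hit 1:
71^1 ≡ 71 (mod 97)
71^2 ≡ 94 (mod 97)
71^3 ≡ 78 (mod 97)
71^4 ≡ 9 (mod 97)
71^6 ≡ 70 (mod 97)
71^8 ≡ 81 (mod 97)
71^12 ≡ 50 (mod 97)
71^16 ≡ 62 (mod 97)
71^24 ≡ 75 (mod 97)
71^32 ≡ 61 (mod 97)
71^48 ≡ 96 (mod 97)
71^96 ≡ 1 (mod 97) ✓
The smallest such exponent is 96, so the order of 71 is 96.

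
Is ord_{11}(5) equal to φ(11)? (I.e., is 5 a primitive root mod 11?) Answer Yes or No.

φ(11) = 11 − 1 = 10 = 2 · 5.
An element g generates (Z/11Z)^× iff g^(10/q) ≢ 1 (mod 11) for each prime q ∈ {2, 5}.
5^5 ≡ 1 (mod 11)  [q = 2: ≡ 1 ✗]
5^2 ≡ 3 (mod 11)  [q = 5: ≢ 1 ✓]
5^5 ≡ 1 shows ord(5) | 5, strictly less than φ(11); not a primitive root.

No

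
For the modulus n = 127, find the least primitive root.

3

φ(127) = 127 − 1 = 126 = 2 · 3^2 · 7.
g is a primitive root iff g^(126/q) ≢ 1 (mod 127) for each prime q ∈ {2, 3, 7}.
g = 2: 2^63 ≡ 1 — hits 1, so not a primitive root.
g = 3: 3^63 ≡ 126; 3^42 ≡ 107; 3^18 ≡ 4 — none is 1, so 3 is a primitive root.
So 3 is the smallest generator of (Z/127Z)^×.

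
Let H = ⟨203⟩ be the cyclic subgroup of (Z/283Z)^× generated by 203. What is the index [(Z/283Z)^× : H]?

By Lagrange's theorem, ord_283(203) divides φ(283) = 283 − 1 = 282 = 2 · 3 · 47.
Divisors of 282: 1, 2, 3, 6, 47, 94, 141, 282.
Evaluate successive powers at the divisors of 282:
203^1 ≡ 203
203^2 ≡ 174
203^3 ≡ 230
203^6 ≡ 262
203^47 ≡ 238
203^94 ≡ 44
203^141 ≡ 1
Thus |⟨203⟩| = ord(203) = 141.
[(Z/283Z)^× : ⟨203⟩] = 282/141 = 2.

2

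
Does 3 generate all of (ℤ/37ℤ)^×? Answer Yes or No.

φ(37) = 37 − 1 = 36 = 2^2 · 3^2.
An element g generates (Z/37Z)^× iff g^(36/q) ≢ 1 (mod 37) for each prime q ∈ {2, 3}.
3^18 ≡ 1 (mod 37)  [q = 2: ≡ 1 ✗]
3^12 ≡ 10 (mod 37)  [q = 3: ≢ 1 ✓]
Since 3^18 ≡ 1, the order of 3 divides 18 < 36, so 3 is not a primitive root.

No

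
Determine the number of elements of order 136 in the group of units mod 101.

φ(101) = 101 − 1 = 100 = 2^2 · 5^2.
In a cyclic group of order 100, there are φ(d) elements of order d for each divisor d of 100, and zero for non-divisors.
136 does not divide 100, so no element of (Z/101Z)^× has order 136.

0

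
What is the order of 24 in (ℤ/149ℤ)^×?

The order of 24 must divide φ(149) = 149 − 1 = 148 = 2^2 · 37.
Divisors of 148: 1, 2, 4, 37, 74, 148.
Test each divisor d:
24^1 ≡ 24 (mod 149)
24^2 ≡ 129 (mod 149)
24^4 ≡ 102 (mod 149)
24^37 ≡ 148 (mod 149)
24^74 ≡ 1 (mod 149) ✓
The smallest such exponent is 74, so the order of 24 is 74.

74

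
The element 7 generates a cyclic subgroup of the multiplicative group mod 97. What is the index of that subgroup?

1

Since 7 ∈ (Z/97Z)^×, its order divides φ(97) = 97 − 1 = 96 = 2^5 · 3.
Divisors of 96: 1, 2, 3, 4, 6, 8, 12, 16, 24, 32, 48, 96.
Check 7^d mod 97 for each divisor in increasing order:
7^1 ≡ 7 (mod 97)
7^2 ≡ 49 (mod 97)
7^3 ≡ 52 (mod 97)
7^4 ≡ 73 (mod 97)
7^6 ≡ 85 (mod 97)
7^8 ≡ 91 (mod 97)
7^12 ≡ 47 (mod 97)
7^16 ≡ 36 (mod 97)
7^24 ≡ 75 (mod 97)
7^32 ≡ 35 (mod 97)
7^48 ≡ 96 (mod 97)
7^96 ≡ 1 (mod 97) ✓
Thus |⟨7⟩| = ord(7) = 96.
[(Z/97Z)^× : ⟨7⟩] = 96/96 = 1.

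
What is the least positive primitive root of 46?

5

φ(46) = φ(2)·φ(23) = 1·22 = 22 = 2 · 11.
Test candidates g = 2, 3, … against the prime factors q ∈ {2, 11} of φ(46): g is a generator iff g^(22/q) ≢ 1 for every such q.
g = 2: gcd(2, 46) = 2 > 1, not a unit — skip.
g = 3: 3^11 ≡ 1 — hits 1, so not a primitive root.
g = 4: gcd(4, 46) = 2 > 1, not a unit — skip.
g = 5: 5^11 ≡ 45; 5^2 ≡ 25 — none is 1, so 5 is a primitive root.
Hence the least primitive root of 46 is 5.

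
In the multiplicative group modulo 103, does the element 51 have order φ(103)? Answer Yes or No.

Yes

φ(103) = 103 − 1 = 102 = 2 · 3 · 17.
51 is a primitive root mod 103 iff 51^(φ(103)/q) ≢ 1 for every prime q | φ(103), i.e. q ∈ {2, 3, 17}.
51^51 ≡ 102 (mod 103)  [q = 2: ≢ 1 ✓]
51^34 ≡ 56 (mod 103)  [q = 3: ≢ 1 ✓]
51^6 ≡ 66 (mod 103)  [q = 17: ≢ 1 ✓]
None equal 1, so ord_103(51) = 102: 51 is a primitive root.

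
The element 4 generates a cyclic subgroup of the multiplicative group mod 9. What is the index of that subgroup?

The order of 4 must divide φ(9) = φ(3^2) = 3·(3−1) = 6 = 2 · 3.
Divisors of 6: 1, 2, 3, 6.
Check 4^d mod 9 for each divisor in increasing order:
4^1 ≡ 4
4^2 ≡ 7
4^3 ≡ 1
Thus |⟨4⟩| = ord(4) = 3.
[(Z/9Z)^× : ⟨4⟩] = 6/3 = 2.

2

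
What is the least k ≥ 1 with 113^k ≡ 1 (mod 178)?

88

The order of 113 must divide φ(178) = φ(2)·φ(89) = 1·88 = 88 = 2^3 · 11.
Divisors of 88: 1, 2, 4, 8, 11, 22, 44, 88.
Check 113^d mod 178 for each divisor in increasing order:
113^1 ≡ 113 (mod 178)
113^2 ≡ 131 (mod 178)
113^4 ≡ 73 (mod 178)
113^8 ≡ 167 (mod 178)
113^11 ≡ 37 (mod 178)
113^22 ≡ 123 (mod 178)
113^44 ≡ 177 (mod 178)
113^88 ≡ 1 (mod 178) ✓
So ord_178(113) = 88.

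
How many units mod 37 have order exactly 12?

φ(37) = 37 − 1 = 36 = 2^2 · 3^2.
(Z/37Z)^× is cyclic (|G| = 36); a cyclic group of order m has exactly φ(d) elements of each order d | m, and none otherwise.
12 = 2^2 · 3 divides 36, and φ(12) = 4.

4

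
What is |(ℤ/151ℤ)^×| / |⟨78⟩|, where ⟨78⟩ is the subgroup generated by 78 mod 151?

By Lagrange's theorem, ord_151(78) divides φ(151) = 151 − 1 = 150 = 2 · 3 · 5^2.
Divisors of 150: 1, 2, 3, 5, 6, 10, 15, 25, 30, 50, 75, 150.
Test each divisor d:
78^1 ≡ 78 (mod 151)
78^2 ≡ 44 (mod 151)
78^3 ≡ 110 (mod 151)
78^5 ≡ 8 (mod 151)
78^6 ≡ 20 (mod 151)
78^10 ≡ 64 (mod 151)
78^15 ≡ 59 (mod 151)
78^25 ≡ 1 (mod 151) ✓
The order of 78 is 25, so the subgroup it generates has 25 elements.
[(Z/151Z)^× : ⟨78⟩] = 150/25 = 6.

6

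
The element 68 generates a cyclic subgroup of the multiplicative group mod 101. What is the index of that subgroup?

4

ord(68) | φ(101) = 101 − 1 = 100 = 2^2 · 5^2.
Divisors of 100: 1, 2, 4, 5, 10, 20, 25, 50, 100.
Compute 68^d (mod 101) for the divisors d until we hit 1:
68^1 ≡ 68 (mod 101)
68^2 ≡ 79 (mod 101)
68^4 ≡ 80 (mod 101)
68^5 ≡ 87 (mod 101)
68^10 ≡ 95 (mod 101)
68^20 ≡ 36 (mod 101)
68^25 ≡ 1 (mod 101) ✓
The order of 68 is 25, so the subgroup it generates has 25 elements.
Index = |(Z/101Z)^×| / |⟨68⟩| = 100 / 25 = 4.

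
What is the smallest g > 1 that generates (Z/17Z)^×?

3

φ(17) = 17 − 1 = 16 = 2^4.
Test candidates g = 2, 3, … against the prime factors q ∈ {2} of φ(17): g is a generator iff g^(16/q) ≢ 1 for every such q.
g = 2: 2^8 ≡ 1 — hits 1, so not a primitive root.
g = 3: 3^8 ≡ 16 — none is 1, so 3 is a primitive root.
Hence the least primitive root of 17 is 3.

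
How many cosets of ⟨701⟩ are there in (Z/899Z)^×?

4

The order of 701 must divide φ(899) = φ(29·31) = (29−1)·(31−1) = 28·30 = 840 = 2^3 · 3 · 5 · 7.
Divisors of 840: 1, 2, 3, 4, 5, 6, 7, 8, 10, 12, 14, 15, 20, 21, 24, 28, 30, 35, 40, 42, 56, 60, 70, 84, 105, 120, 140, 168, 210, 280, 420, 840.
Check 701^d mod 899 for each divisor in increasing order:
701^1 ≡ 701
701^2 ≡ 547
701^3 ≡ 473
701^4 ≡ 741
701^5 ≡ 718
701^6 ≡ 777
701^7 ≡ 782
701^8 ≡ 691
701^10 ≡ 397
701^12 ≡ 500
701^14 ≡ 204
701^15 ≡ 63
701^20 ≡ 284
701^21 ≡ 405
701^24 ≡ 78
701^28 ≡ 262
701^30 ≡ 373
701^35 ≡ 811
701^40 ≡ 645
701^42 ≡ 407
701^56 ≡ 320
701^60 ≡ 683
701^70 ≡ 552
701^84 ≡ 233
701^105 ≡ 869
701^120 ≡ 807
701^140 ≡ 842
701^168 ≡ 349
701^210 ≡ 1
So ord_899(701) = 210, hence |⟨701⟩| = 210.
The index is φ(899) / ord(701) = 840 / 210 = 4.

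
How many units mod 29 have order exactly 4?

2

φ(29) = 29 − 1 = 28 = 2^2 · 7.
Since (Z/29Z)^× is cyclic of order 28, the number of elements of order d is φ(d) when d | 28 and 0 otherwise.
4 = 2^2 divides 28, and φ(4) = 2.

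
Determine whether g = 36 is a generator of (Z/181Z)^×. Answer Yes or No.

No

φ(181) = 181 − 1 = 180 = 2^2 · 3^2 · 5.
36 is a primitive root mod 181 iff 36^(φ(181)/q) ≢ 1 for every prime q | φ(181), i.e. q ∈ {2, 3, 5}.
36^90 ≡ 1 (mod 181)  [q = 2: ≡ 1 ✗]
36^60 ≡ 1 (mod 181)  [q = 3: ≡ 1 ✗]
36^36 ≡ 135 (mod 181)  [q = 5: ≢ 1 ✓]
36^90 ≡ 1 shows ord(36) | 90, strictly less than φ(181); not a primitive root.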